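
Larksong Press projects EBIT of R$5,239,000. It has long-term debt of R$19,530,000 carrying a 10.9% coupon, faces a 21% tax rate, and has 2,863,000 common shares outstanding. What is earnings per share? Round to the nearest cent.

R$0.86

Pre-tax income = R$5,239,000 − R$2,128,770.00 = R$3,110,230.00.
After tax at 21%: net income = R$3,110,230.00 × 0.79 = R$2,457,081.70.
Per share: R$2,457,081.70 / 2,863,000 shares = R$0.86.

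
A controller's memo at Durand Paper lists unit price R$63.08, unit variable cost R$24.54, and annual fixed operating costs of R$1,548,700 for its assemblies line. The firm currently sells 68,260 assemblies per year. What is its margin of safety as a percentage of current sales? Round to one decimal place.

Each unit contributes R$63.08 − R$24.54 = R$38.54. Break-even units = R$1,548,700 ÷ R$38.54 = 40,184.22; break-even revenue = 40,184.22 × R$63.08 = R$2,534,820.86.
Current sales = 68,260 × R$63.08 = R$4,305,840.80.
Margin of safety = (R$4,305,840.80 − R$2,534,820.86) ÷ R$4,305,840.80 = 41.1%.

41.1%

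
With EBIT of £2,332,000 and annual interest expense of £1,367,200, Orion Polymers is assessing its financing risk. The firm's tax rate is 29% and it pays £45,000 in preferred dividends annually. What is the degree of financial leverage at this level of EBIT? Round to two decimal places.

Annual interest charges come to £1,367,200.00.
Pre-tax preferred-dividend burden = £45,000 ÷ (1 − 0.29) = £63,380.28.
DFL = EBIT ÷ [EBIT − I − D_p/(1−t)] = £2,332,000 ÷ [£2,332,000 − £1,367,200.00 − £63,380.28] = £2,332,000 ÷ £901,419.72 = 2.5870.

2.59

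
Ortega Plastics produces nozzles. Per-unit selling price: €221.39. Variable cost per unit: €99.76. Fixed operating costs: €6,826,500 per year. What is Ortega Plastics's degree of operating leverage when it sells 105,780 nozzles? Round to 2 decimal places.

2.13

Total contribution margin = 105,780 × €121.63 = €12,866,021.40.
Operating income = contribution − fixed costs = €12,866,021.40 − €6,826,500 = €6,039,521.40.
Degree of operating leverage = €12,866,021.40 / €6,039,521.40 = 2.1303.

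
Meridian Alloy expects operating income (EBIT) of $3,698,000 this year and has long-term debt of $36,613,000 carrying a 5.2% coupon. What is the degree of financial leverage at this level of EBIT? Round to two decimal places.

2.06

Annual interest charges come to $1,903,876.00.
Degree of financial leverage = EBIT / (EBIT − interest) = $3,698,000 / $1,794,124.00 = 2.0612.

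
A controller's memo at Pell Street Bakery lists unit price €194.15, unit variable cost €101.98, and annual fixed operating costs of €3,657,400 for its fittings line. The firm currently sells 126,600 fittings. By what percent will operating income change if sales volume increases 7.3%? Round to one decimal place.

At 126,600 units, contribution = 126,600 × €92.17 = €11,668,722.00.
EBIT = €11,668,722.00 − €3,657,400 = €8,011,322.00.
Degree of operating leverage = €11,668,722.00 / €8,011,322.00 = 1.4565.
%ΔEBIT = DOL × %ΔSales = 1.4565 × +7.3% = +10.6%.

+10.6%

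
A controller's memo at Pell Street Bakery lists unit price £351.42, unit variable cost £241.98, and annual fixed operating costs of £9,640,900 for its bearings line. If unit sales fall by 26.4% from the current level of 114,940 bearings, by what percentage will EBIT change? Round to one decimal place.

At 114,940 units, contribution = 114,940 × £109.44 = £12,579,033.60.
Operating income = contribution − fixed costs = £12,579,033.60 − £9,640,900 = £2,938,133.60.
DOL = contribution ÷ EBIT = £12,579,033.60 ÷ £2,938,133.60 = 4.2813.
%ΔEBIT = DOL × %ΔSales = 4.2813 × -26.4% = -113.0%.

-113.0%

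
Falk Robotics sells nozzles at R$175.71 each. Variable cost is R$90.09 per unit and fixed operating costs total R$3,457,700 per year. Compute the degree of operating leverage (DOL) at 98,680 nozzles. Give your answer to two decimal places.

1.69

At 98,680 units, contribution = 98,680 × R$85.62 = R$8,448,981.60.
EBIT = R$8,448,981.60 − R$3,457,700 = R$4,991,281.60.
DOL = contribution ÷ EBIT = R$8,448,981.60 ÷ R$4,991,281.60 = 1.6927.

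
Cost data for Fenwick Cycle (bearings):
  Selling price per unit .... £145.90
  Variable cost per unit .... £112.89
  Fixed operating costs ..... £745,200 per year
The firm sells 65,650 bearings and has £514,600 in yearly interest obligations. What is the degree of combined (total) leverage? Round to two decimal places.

At 65,650 units, contribution = 65,650 × £33.01 = £2,167,106.50.
Subtracting fixed costs: EBIT = £2,167,106.50 − £745,200 = £1,421,906.50. Interest = £514,600.00, so EBIT − I = £907,306.50.
Degree of total leverage = total CM / (EBIT − interest) = £2,167,106.50 / £907,306.50 = 2.3885.

2.39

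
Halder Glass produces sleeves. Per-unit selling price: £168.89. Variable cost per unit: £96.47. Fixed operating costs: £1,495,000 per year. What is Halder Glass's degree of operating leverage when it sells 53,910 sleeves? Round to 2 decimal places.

Contribution at this volume is 53,910 × £72.42 = £3,904,162.20.
EBIT = £3,904,162.20 − £1,495,000 = £2,409,162.20.
Degree of operating leverage = £3,904,162.20 / £2,409,162.20 = 1.6205.

1.62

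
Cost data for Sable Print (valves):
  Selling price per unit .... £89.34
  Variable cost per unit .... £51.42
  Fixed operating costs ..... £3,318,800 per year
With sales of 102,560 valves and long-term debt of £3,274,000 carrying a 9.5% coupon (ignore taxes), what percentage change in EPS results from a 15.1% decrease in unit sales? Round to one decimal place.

-226.5%

At 102,560 units, contribution = 102,560 × £37.92 = £3,889,075.20.
Operating income = contribution − fixed costs = £3,889,075.20 − £3,318,800 = £570,275.20.
After interest of £311,030.00, pre-tax earnings = £259,245.20.
DCL = total CM / (EBIT − I) = £3,889,075.20 / £259,245.20 = 15.0015.
EPS therefore changes by 15.0015 × (-15.1%) = -226.5%.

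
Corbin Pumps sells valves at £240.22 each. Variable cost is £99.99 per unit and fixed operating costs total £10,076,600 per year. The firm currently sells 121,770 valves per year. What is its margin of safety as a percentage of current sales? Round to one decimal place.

41.0%

Each unit contributes £240.22 − £99.99 = £140.23. Break-even units = £10,076,600 ÷ £140.23 = 71,857.66; break-even revenue = 71,857.66 × £240.22 = £17,261,647.66.
Actual sales revenue = 121,770 × £240.22 = £29,251,589.40.
Margin of safety = (£29,251,589.40 − £17,261,647.66) ÷ £29,251,589.40 = 41.0%.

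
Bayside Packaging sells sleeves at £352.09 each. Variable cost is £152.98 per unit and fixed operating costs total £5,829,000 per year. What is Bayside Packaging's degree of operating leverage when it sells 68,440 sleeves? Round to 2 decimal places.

Contribution at this volume is 68,440 × £199.11 = £13,627,088.40.
Subtracting fixed costs: EBIT = £13,627,088.40 − £5,829,000 = £7,798,088.40.
So DOL = total CM / EBIT = £13,627,088.40 / £7,798,088.40 = 1.7475.

1.75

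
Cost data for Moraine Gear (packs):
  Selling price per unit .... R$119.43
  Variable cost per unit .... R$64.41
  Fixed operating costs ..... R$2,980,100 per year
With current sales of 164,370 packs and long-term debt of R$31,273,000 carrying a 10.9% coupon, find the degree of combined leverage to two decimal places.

3.41

At 164,370 units, contribution = 164,370 × R$55.02 = R$9,043,637.40.
Operating income = contribution − fixed costs = R$9,043,637.40 − R$2,980,100 = R$6,063,537.40. Interest = R$3,408,757.00.
DOL = R$9,043,637.40 ÷ R$6,063,537.40 = 1.4915; DFL = R$6,063,537.40 ÷ R$2,654,780.40 = 2.2840.
DCL = DOL × DFL = 1.4915 × 2.2840 = 3.4066.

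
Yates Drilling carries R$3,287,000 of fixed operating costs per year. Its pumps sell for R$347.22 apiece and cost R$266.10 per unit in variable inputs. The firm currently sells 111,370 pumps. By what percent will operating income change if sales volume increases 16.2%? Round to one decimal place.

At 111,370 units, contribution = 111,370 × R$81.12 = R$9,034,334.40.
Operating income = contribution − fixed costs = R$9,034,334.40 − R$3,287,000 = R$5,747,334.40.
DOL = contribution ÷ EBIT = R$9,034,334.40 ÷ R$5,747,334.40 = 1.5719.
%ΔEBIT = DOL × %ΔSales = 1.5719 × +16.2% = +25.5%.

+25.5%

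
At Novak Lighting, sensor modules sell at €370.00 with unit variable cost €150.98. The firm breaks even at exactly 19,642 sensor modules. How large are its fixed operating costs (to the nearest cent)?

€4,301,990.84

Each unit contributes €370.00 − €150.98 = €219.02.
Since BE = FC / CM, FC = 19,642 × €219.02 = €4,301,990.84.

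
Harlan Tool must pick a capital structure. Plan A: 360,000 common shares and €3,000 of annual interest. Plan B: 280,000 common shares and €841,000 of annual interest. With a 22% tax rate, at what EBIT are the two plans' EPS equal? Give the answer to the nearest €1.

Set EPS_A = EPS_B: (EBIT − €3,000)(1 − 0.22) ÷ 360,000 = (EBIT − €841,000)(1 − 0.22) ÷ 280,000.
The (1 − t) factor cancels: (EBIT − 3,000) × 280,000 = (EBIT − 841,000) × 360,000.
Solving, EBIT = (841,000·360,000 − 3,000·280,000) / (360,000 − 280,000) = 301,920,000,000 / 80,000 = 3,774,000.00.

€3,774,000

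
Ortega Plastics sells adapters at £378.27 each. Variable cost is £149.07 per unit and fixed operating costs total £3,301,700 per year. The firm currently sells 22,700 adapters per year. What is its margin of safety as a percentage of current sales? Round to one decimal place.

36.5%

Unit CM = price − variable cost = £378.27 − £149.07 = £229.20. Break-even units = £3,301,700 ÷ £229.20 = 14,405.32; break-even revenue = 14,405.32 × £378.27 = £5,449,101.48.
Actual sales revenue = 22,700 × £378.27 = £8,586,729.00.
Margin of safety = (£8,586,729.00 − £5,449,101.48) ÷ £8,586,729.00 = 36.5%.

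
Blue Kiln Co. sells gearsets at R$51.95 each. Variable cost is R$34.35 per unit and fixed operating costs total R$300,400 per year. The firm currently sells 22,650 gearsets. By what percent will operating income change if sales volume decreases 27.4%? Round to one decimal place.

-111.2%

At 22,650 units, contribution = 22,650 × R$17.60 = R$398,640.00.
Subtracting fixed costs: EBIT = R$398,640.00 − R$300,400 = R$98,240.00.
DOL = contribution ÷ EBIT = R$398,640.00 ÷ R$98,240.00 = 4.0578.
Operating income changes by 4.0578 × -27.4% = -111.2%.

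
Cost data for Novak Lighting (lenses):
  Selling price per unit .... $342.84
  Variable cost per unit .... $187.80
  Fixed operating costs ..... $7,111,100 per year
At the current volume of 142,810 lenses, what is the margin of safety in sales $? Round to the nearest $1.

Each unit contributes $342.84 − $187.80 = $155.04. Break-even units = $7,111,100 ÷ $155.04 = 45,866.23; break-even revenue = 45,866.23 × $342.84 = $15,724,777.63.
Current sales = 142,810 × $342.84 = $48,960,980.40.
Margin of safety = $48,960,980.40 − $15,724,777.63 = $33,236,203.

$33,236,203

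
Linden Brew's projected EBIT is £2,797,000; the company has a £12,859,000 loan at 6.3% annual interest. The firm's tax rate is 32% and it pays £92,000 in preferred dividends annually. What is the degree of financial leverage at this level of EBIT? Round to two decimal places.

1.51

Annual interest charges come to £810,117.00.
Pre-tax preferred-dividend burden = £92,000 ÷ (1 − 0.32) = £135,294.12.
DFL = EBIT ÷ [EBIT − I − D_p/(1−t)] = £2,797,000 ÷ [£2,797,000 − £810,117.00 − £135,294.12] = £2,797,000 ÷ £1,851,588.88 = 1.5106.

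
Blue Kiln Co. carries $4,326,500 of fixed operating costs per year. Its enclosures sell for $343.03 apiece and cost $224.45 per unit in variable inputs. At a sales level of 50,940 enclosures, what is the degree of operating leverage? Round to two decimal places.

Total contribution margin = 50,940 × $118.58 = $6,040,465.20.
Operating income = contribution − fixed costs = $6,040,465.20 − $4,326,500 = $1,713,965.20.
Degree of operating leverage = $6,040,465.20 / $1,713,965.20 = 3.5243.

3.52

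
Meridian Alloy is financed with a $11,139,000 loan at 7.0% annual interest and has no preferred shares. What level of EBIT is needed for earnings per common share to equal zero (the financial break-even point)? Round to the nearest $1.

$779,730

Annual interest = 7.0% × $11,139,000 = $779,730.00.
Without preferred stock the financial break-even is simply EBIT = interest = $779,730.00.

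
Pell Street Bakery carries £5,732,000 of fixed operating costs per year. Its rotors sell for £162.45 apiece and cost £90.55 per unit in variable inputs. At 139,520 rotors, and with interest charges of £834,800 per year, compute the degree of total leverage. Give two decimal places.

Contribution at this volume is 139,520 × £71.90 = £10,031,488.00.
Subtracting fixed costs: EBIT = £10,031,488.00 − £5,732,000 = £4,299,488.00. Interest = £834,800.00.
DOL = £10,031,488.00 ÷ £4,299,488.00 = 2.3332; DFL = £4,299,488.00 ÷ £3,464,688.00 = 1.2409.
Combined leverage = 2.3332 × 1.2409 = 2.8953.

2.90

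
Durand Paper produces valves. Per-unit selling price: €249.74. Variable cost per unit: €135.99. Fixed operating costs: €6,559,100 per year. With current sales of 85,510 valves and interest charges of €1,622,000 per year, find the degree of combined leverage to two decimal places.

6.29

Total contribution margin = 85,510 × €113.75 = €9,726,762.50.
Operating income = contribution − fixed costs = €9,726,762.50 − €6,559,100 = €3,167,662.50. Interest = €1,622,000.00.
DOL = €9,726,762.50 ÷ €3,167,662.50 = 3.0706; DFL = €3,167,662.50 ÷ €1,545,662.50 = 2.0494.
DCL = DOL × DFL = 3.0706 × 2.0494 = 6.2929.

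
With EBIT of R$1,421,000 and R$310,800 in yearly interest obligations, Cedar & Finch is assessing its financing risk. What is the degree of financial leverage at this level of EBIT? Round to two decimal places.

Annual interest charges come to R$310,800.00.
DFL = EBIT ÷ (EBIT − I) = R$1,421,000 ÷ (R$1,421,000 − R$310,800.00) = R$1,421,000 ÷ R$1,110,200.00 = 1.2799.

1.28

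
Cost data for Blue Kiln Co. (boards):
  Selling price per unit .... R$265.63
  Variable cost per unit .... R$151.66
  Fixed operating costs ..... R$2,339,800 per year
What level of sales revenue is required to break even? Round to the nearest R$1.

Contribution margin per unit = R$265.63 − R$151.66 = R$113.97, a CM ratio of R$113.97 ÷ R$265.63 = 0.4291.
Break-even revenue = fixed costs × price ÷ CM = R$2,339,800 × R$265.63 ÷ R$113.97 = R$5,453,374.

R$5,453,374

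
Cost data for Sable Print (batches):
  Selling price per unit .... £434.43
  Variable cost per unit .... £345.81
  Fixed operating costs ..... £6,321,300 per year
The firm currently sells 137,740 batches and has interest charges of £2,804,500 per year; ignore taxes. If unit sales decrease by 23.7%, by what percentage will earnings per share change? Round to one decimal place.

-93.9%

Total contribution margin = 137,740 × £88.62 = £12,206,518.80.
Operating income = contribution − fixed costs = £12,206,518.80 − £6,321,300 = £5,885,218.80.
After interest of £2,804,500.00, pre-tax earnings = £3,080,718.80.
Degree of combined leverage = contribution ÷ (EBIT − I) = £12,206,518.80 ÷ £3,080,718.80 = 3.9622.
EPS therefore changes by 3.9622 × (-23.7%) = -93.9%.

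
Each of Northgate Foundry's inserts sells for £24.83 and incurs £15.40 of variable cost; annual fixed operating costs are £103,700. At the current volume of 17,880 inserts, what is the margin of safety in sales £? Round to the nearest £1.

Unit CM = price − variable cost = £24.83 − £15.40 = £9.43. Break-even units = £103,700 ÷ £9.43 = 10,996.82; break-even revenue = 10,996.82 × £24.83 = £273,051.01.
Actual sales revenue = 17,880 × £24.83 = £443,960.40.
Margin of safety = £443,960.40 − £273,051.01 = £170,909.

£170,909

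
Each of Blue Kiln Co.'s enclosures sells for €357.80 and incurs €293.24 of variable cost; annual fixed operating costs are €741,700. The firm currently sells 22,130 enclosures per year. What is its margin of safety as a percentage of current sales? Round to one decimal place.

48.1%

Unit CM = price − variable cost = €357.80 − €293.24 = €64.56. Break-even units = €741,700 ÷ €64.56 = 11,488.54; break-even revenue = 11,488.54 × €357.80 = €4,110,598.82.
Current sales = 22,130 × €357.80 = €7,918,114.00.
Margin of safety = (€7,918,114.00 − €4,110,598.82) ÷ €7,918,114.00 = 48.1%.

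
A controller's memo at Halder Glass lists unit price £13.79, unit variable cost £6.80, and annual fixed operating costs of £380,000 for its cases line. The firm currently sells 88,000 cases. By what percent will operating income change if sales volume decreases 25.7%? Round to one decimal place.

Contribution at this volume is 88,000 × £6.99 = £615,120.00.
EBIT = £615,120.00 − £380,000 = £235,120.00.
Degree of operating leverage = £615,120.00 / £235,120.00 = 2.6162.
%ΔEBIT = DOL × %ΔSales = 2.6162 × -25.7% = -67.2%.

-67.2%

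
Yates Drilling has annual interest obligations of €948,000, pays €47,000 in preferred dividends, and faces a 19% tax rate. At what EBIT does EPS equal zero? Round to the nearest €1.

Preferred dividends are paid after tax, so their pre-tax equivalent is €47,000 ÷ (1 − 0.19) = €58,024.69.
Financial break-even EBIT = interest + D_p ÷ (1 − t) = €948,000 + €58,024.69 = €1,006,024.69.

€1,006,025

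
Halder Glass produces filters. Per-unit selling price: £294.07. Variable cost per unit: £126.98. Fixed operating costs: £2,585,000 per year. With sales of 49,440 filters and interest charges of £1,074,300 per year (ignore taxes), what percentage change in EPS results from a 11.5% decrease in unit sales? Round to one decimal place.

-20.6%

Total contribution margin = 49,440 × £167.09 = £8,260,929.60.
Subtracting fixed costs: EBIT = £8,260,929.60 − £2,585,000 = £5,675,929.60.
After interest of £1,074,300.00, pre-tax earnings = £4,601,629.60.
DCL = total CM / (EBIT − I) = £8,260,929.60 / £4,601,629.60 = 1.7952.
%ΔEPS = DCL × %ΔSales = 1.7952 × -11.5% = -20.6%.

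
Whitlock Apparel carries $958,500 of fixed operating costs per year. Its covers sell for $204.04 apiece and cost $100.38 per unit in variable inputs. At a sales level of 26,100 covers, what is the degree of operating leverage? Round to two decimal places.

1.55

Total contribution margin = 26,100 × $103.66 = $2,705,526.00.
Operating income = contribution − fixed costs = $2,705,526.00 − $958,500 = $1,747,026.00.
Degree of operating leverage = $2,705,526.00 / $1,747,026.00 = 1.5486.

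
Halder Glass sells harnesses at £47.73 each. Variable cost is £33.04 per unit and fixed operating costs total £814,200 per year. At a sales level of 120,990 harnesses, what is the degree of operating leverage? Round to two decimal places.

1.85

At 120,990 units, contribution = 120,990 × £14.69 = £1,777,343.10.
Subtracting fixed costs: EBIT = £1,777,343.10 − £814,200 = £963,143.10.
DOL = contribution ÷ EBIT = £1,777,343.10 ÷ £963,143.10 = 1.8454.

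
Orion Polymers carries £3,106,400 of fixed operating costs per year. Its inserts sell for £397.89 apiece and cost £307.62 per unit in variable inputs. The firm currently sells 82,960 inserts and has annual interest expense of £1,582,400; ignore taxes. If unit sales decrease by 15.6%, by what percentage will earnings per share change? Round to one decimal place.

Contribution at this volume is 82,960 × £90.27 = £7,488,799.20.
Subtracting fixed costs: EBIT = £7,488,799.20 − £3,106,400 = £4,382,399.20.
After interest of £1,582,400.00, pre-tax earnings = £2,799,999.20.
Degree of combined leverage = contribution ÷ (EBIT − I) = £7,488,799.20 ÷ £2,799,999.20 = 2.6746.
%ΔEPS = DCL × %ΔSales = 2.6746 × -15.6% = -41.7%.

-41.7%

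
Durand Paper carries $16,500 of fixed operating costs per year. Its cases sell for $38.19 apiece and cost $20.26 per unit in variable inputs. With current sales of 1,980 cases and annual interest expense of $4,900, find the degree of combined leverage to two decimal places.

Contribution at this volume is 1,980 × $17.93 = $35,501.40.
Operating income = contribution − fixed costs = $35,501.40 − $16,500 = $19,001.40. Interest = $4,900.00, so EBIT − I = $14,101.40.
DCL = contribution ÷ (EBIT − I) = $35,501.40 ÷ $14,101.40 = 2.5176.

2.52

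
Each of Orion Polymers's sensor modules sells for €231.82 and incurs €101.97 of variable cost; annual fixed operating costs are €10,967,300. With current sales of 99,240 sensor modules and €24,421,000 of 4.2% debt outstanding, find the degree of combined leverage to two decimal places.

14.42

At 99,240 units, contribution = 99,240 × €129.85 = €12,886,314.00.
Operating income = contribution − fixed costs = €12,886,314.00 − €10,967,300 = €1,919,014.00. Interest = €1,025,682.00, so EBIT − I = €893,332.00.
DCL = contribution ÷ (EBIT − I) = €12,886,314.00 ÷ €893,332.00 = 14.4250.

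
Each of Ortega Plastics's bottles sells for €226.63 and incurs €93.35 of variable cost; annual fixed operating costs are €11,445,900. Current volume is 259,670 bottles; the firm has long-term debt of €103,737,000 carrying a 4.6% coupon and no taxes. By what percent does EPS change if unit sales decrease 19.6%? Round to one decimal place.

Total contribution margin = 259,670 × €133.28 = €34,608,817.60.
Operating income = contribution − fixed costs = €34,608,817.60 − €11,445,900 = €23,162,917.60.
After interest of €4,771,902.00, pre-tax earnings = €18,391,015.60.
DCL = total CM / (EBIT − I) = €34,608,817.60 / €18,391,015.60 = 1.8818.
%ΔEPS = DCL × %ΔSales = 1.8818 × -19.6% = -36.9%.

-36.9%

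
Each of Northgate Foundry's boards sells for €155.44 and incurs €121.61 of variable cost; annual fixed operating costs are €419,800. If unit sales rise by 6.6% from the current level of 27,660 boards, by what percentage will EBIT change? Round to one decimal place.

Contribution at this volume is 27,660 × €33.83 = €935,737.80.
Subtracting fixed costs: EBIT = €935,737.80 − €419,800 = €515,937.80.
DOL = contribution ÷ EBIT = €935,737.80 ÷ €515,937.80 = 1.8137.
So EBIT moves 1.8137 × (+6.6%) = +12.0%.

+12.0%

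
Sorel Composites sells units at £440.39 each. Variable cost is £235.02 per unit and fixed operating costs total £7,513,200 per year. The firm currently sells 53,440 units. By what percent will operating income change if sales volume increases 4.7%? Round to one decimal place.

Total contribution margin = 53,440 × £205.37 = £10,974,972.80.
EBIT = £10,974,972.80 − £7,513,200 = £3,461,772.80.
Degree of operating leverage = £10,974,972.80 / £3,461,772.80 = 3.1703.
So EBIT moves 3.1703 × (+4.7%) = +14.9%.

+14.9%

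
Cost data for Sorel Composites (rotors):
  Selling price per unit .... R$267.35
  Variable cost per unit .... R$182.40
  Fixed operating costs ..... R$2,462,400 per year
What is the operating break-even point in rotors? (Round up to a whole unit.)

Contribution margin per unit = R$267.35 − R$182.40 = R$84.95.
Units to break even: R$2,462,400 ÷ R$84.95 = 28,986.46, rounded up to 28,987.

28,987 rotors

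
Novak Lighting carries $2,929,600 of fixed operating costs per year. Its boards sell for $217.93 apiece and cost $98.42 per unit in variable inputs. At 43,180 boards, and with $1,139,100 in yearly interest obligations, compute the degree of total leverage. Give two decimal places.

4.73

Contribution at this volume is 43,180 × $119.51 = $5,160,441.80.
EBIT = $5,160,441.80 − $2,929,600 = $2,230,841.80. Interest = $1,139,100.00.
DOL = $5,160,441.80 ÷ $2,230,841.80 = 2.3132; DFL = $2,230,841.80 ÷ $1,091,741.80 = 2.0434.
Combined leverage = 2.3132 × 2.0434 = 4.7268.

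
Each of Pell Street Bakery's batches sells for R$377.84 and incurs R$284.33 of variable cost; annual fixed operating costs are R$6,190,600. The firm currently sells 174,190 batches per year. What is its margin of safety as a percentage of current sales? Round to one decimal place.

Each unit contributes R$377.84 − R$284.33 = R$93.51. Break-even units = R$6,190,600 ÷ R$93.51 = 66,202.55; break-even revenue = 66,202.55 × R$377.84 = R$25,013,969.67.
Actual sales revenue = 174,190 × R$377.84 = R$65,815,949.60.
Margin of safety = (R$65,815,949.60 − R$25,013,969.67) ÷ R$65,815,949.60 = 62.0%.

62.0%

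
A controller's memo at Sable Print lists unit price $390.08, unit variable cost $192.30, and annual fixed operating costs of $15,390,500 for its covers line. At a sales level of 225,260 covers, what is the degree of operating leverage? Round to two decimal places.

1.53

Total contribution margin = 225,260 × $197.78 = $44,551,922.80.
Subtracting fixed costs: EBIT = $44,551,922.80 − $15,390,500 = $29,161,422.80.
DOL = contribution ÷ EBIT = $44,551,922.80 ÷ $29,161,422.80 = 1.5278.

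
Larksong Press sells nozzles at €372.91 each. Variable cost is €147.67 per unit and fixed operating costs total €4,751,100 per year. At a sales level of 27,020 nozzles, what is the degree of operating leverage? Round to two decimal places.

Total contribution margin = 27,020 × €225.24 = €6,085,984.80.
Operating income = contribution − fixed costs = €6,085,984.80 − €4,751,100 = €1,334,884.80.
DOL = contribution ÷ EBIT = €6,085,984.80 ÷ €1,334,884.80 = 4.5592.

4.56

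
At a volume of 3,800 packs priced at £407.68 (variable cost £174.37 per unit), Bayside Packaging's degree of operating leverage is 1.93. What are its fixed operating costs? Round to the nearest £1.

Total contribution margin = 3,800 × £233.31 = £886,578.00.
Since DOL = CM ÷ EBIT, EBIT = £886,578.00 ÷ 1.93 = £459,366.84.
And FC = contribution − EBIT = £886,578.00 − £459,366.84 = £427,211.

£427,211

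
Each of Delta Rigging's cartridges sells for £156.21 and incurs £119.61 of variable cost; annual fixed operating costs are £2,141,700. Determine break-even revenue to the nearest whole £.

£9,140,846

Contribution margin per unit = £156.21 − £119.61 = £36.60, a CM ratio of £36.60 ÷ £156.21 = 0.2343.
Break-even revenue = fixed costs × price ÷ CM = £2,141,700 × £156.21 ÷ £36.60 = £9,140,846.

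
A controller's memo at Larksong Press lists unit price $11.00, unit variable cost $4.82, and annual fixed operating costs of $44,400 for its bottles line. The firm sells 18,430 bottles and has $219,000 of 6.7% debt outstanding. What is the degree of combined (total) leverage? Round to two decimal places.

2.08

Total contribution margin = 18,430 × $6.18 = $113,897.40.
Subtracting fixed costs: EBIT = $113,897.40 − $44,400 = $69,497.40. Interest = $14,673.00.
DOL = $113,897.40 ÷ $69,497.40 = 1.6389; DFL = $69,497.40 ÷ $54,824.40 = 1.2676.
DCL = DOL × DFL = 1.6389 × 1.2676 = 2.0775.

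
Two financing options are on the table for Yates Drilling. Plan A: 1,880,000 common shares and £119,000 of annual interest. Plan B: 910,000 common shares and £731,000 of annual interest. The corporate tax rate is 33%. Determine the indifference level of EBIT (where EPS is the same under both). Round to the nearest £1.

Set EPS_A = EPS_B: (EBIT − £119,000)(1 − 0.33) ÷ 1,880,000 = (EBIT − £731,000)(1 − 0.33) ÷ 910,000.
The (1 − t) factor cancels: (EBIT − 119,000) × 910,000 = (EBIT − 731,000) × 1,880,000.
EBIT × (1,880,000 − 910,000) = 731,000 × 1,880,000 − 119,000 × 910,000 = 1,265,990,000,000, so EBIT = 1,265,990,000,000 ÷ 970,000 = 1,305,144.33.

£1,305,144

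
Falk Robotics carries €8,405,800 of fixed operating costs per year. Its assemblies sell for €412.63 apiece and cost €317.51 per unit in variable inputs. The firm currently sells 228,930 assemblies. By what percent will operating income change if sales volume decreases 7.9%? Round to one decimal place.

At 228,930 units, contribution = 228,930 × €95.12 = €21,775,821.60.
Operating income = contribution − fixed costs = €21,775,821.60 − €8,405,800 = €13,370,021.60.
Degree of operating leverage = €21,775,821.60 / €13,370,021.60 = 1.6287.
%ΔEBIT = DOL × %ΔSales = 1.6287 × -7.9% = -12.9%.

-12.9%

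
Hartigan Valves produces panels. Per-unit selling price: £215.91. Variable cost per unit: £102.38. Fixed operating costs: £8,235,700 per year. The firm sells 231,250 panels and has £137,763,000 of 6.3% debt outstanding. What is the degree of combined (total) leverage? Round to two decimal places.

Contribution at this volume is 231,250 × £113.53 = £26,253,812.50.
Subtracting fixed costs: EBIT = £26,253,812.50 − £8,235,700 = £18,018,112.50. Interest = £8,679,069.00.
DOL = £26,253,812.50 ÷ £18,018,112.50 = 1.4571; DFL = £18,018,112.50 ÷ £9,339,043.50 = 1.9293.
Combined leverage = 1.4571 × 1.9293 = 2.8112.

2.81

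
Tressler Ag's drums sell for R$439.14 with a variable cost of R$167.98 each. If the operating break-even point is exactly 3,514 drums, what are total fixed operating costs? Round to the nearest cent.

R$952,856.24

Contribution margin per unit = R$439.14 − R$167.98 = R$271.16.
Since BE = FC / CM, FC = 3,514 × R$271.16 = R$952,856.24.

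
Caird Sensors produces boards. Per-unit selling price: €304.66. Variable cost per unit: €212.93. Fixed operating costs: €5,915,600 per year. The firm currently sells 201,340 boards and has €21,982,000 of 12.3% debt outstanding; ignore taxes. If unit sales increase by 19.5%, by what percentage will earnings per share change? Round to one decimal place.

+36.6%

At 201,340 units, contribution = 201,340 × €91.73 = €18,468,918.20.
EBIT = €18,468,918.20 − €5,915,600 = €12,553,318.20.
Interest = €2,703,786.00, so EBIT − I = €9,849,532.20.
Degree of combined leverage = contribution ÷ (EBIT − I) = €18,468,918.20 ÷ €9,849,532.20 = 1.8751.
EPS therefore changes by 1.8751 × (+19.5%) = +36.6%.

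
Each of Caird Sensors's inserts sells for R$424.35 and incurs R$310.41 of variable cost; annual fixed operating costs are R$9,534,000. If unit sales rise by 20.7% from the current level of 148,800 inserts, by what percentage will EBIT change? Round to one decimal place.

Total contribution margin = 148,800 × R$113.94 = R$16,954,272.00.
Subtracting fixed costs: EBIT = R$16,954,272.00 − R$9,534,000 = R$7,420,272.00.
So DOL = total CM / EBIT = R$16,954,272.00 / R$7,420,272.00 = 2.2849.
%ΔEBIT = DOL × %ΔSales = 2.2849 × +20.7% = +47.3%.

+47.3%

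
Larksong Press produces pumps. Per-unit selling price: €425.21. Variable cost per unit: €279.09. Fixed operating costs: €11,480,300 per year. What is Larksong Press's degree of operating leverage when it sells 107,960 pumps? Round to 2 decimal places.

At 107,960 units, contribution = 107,960 × €146.12 = €15,775,115.20.
EBIT = €15,775,115.20 − €11,480,300 = €4,294,815.20.
So DOL = total CM / EBIT = €15,775,115.20 / €4,294,815.20 = 3.6731.

3.67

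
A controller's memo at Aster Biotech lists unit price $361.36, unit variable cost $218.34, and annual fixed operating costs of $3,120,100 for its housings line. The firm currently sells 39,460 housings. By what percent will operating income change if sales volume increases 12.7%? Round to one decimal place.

Total contribution margin = 39,460 × $143.02 = $5,643,569.20.
EBIT = $5,643,569.20 − $3,120,100 = $2,523,469.20.
So DOL = total CM / EBIT = $5,643,569.20 / $2,523,469.20 = 2.2364.
Operating income changes by 2.2364 × +12.7% = +28.4%.

+28.4%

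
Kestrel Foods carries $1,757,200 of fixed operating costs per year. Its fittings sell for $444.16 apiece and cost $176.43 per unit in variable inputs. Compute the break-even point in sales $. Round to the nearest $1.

$2,915,168

Contribution margin per unit = $444.16 − $176.43 = $267.73, a CM ratio of $267.73 ÷ $444.16 = 0.6028.
Break-even revenue = fixed costs × price ÷ CM = $1,757,200 × $444.16 ÷ $267.73 = $2,915,168.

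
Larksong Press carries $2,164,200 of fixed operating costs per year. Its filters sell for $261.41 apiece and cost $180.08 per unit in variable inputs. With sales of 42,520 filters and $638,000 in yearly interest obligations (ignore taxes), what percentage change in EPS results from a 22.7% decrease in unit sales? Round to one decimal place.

-119.7%

At 42,520 units, contribution = 42,520 × $81.33 = $3,458,151.60.
Operating income = contribution − fixed costs = $3,458,151.60 − $2,164,200 = $1,293,951.60.
After interest of $638,000.00, pre-tax earnings = $655,951.60.
DCL = total CM / (EBIT − I) = $3,458,151.60 / $655,951.60 = 5.2720.
%ΔEPS = DCL × %ΔSales = 5.2720 × -22.7% = -119.7%.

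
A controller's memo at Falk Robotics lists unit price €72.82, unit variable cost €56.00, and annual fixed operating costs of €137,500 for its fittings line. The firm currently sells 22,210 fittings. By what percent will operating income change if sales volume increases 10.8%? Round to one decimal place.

At 22,210 units, contribution = 22,210 × €16.82 = €373,572.20.
EBIT = €373,572.20 − €137,500 = €236,072.20.
DOL = contribution ÷ EBIT = €373,572.20 ÷ €236,072.20 = 1.5824.
So EBIT moves 1.5824 × (+10.8%) = +17.1%.

+17.1%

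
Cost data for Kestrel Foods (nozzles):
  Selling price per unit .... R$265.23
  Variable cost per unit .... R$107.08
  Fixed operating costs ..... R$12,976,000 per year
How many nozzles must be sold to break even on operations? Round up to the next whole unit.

Unit CM = price − variable cost = R$265.23 − R$107.08 = R$158.15.
Units to break even: R$12,976,000 ÷ R$158.15 = 82,048.69, rounded up to 82,049.

82,049 nozzles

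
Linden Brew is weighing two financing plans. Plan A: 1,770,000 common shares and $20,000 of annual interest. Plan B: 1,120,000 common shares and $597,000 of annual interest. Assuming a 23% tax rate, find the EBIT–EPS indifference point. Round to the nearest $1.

Set EPS_A = EPS_B: (EBIT − $20,000)(1 − 0.23) ÷ 1,770,000 = (EBIT − $597,000)(1 − 0.23) ÷ 1,120,000.
The (1 − t) factor cancels: (EBIT − 20,000) × 1,120,000 = (EBIT − 597,000) × 1,770,000.
EBIT × (1,770,000 − 1,120,000) = 597,000 × 1,770,000 − 20,000 × 1,120,000 = 1,034,290,000,000, so EBIT = 1,034,290,000,000 ÷ 650,000 = 1,591,215.38.

$1,591,215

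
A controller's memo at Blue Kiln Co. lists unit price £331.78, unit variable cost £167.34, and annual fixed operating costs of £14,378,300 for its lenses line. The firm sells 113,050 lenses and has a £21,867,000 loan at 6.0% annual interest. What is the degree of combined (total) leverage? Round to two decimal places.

Contribution at this volume is 113,050 × £164.44 = £18,589,942.00.
Subtracting fixed costs: EBIT = £18,589,942.00 − £14,378,300 = £4,211,642.00. Interest = £1,312,020.00.
DOL = £18,589,942.00 ÷ £4,211,642.00 = 4.4139; DFL = £4,211,642.00 ÷ £2,899,622.00 = 1.4525.
Combined leverage = 4.4139 × 1.4525 = 6.4112.

6.41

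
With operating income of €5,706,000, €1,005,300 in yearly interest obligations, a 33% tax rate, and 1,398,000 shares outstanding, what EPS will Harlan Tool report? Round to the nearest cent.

€2.25

Pre-tax income = €5,706,000 − €1,005,300.00 = €4,700,700.00.
After tax at 33%: net income = €4,700,700.00 × 0.67 = €3,149,469.00.
EPS = €3,149,469.00 ÷ 1,398,000 = €2.25.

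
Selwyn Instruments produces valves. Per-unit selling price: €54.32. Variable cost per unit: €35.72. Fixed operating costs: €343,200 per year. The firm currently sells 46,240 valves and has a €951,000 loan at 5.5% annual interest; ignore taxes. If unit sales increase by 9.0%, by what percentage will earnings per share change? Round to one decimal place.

+16.7%

Contribution at this volume is 46,240 × €18.60 = €860,064.00.
Operating income = contribution − fixed costs = €860,064.00 − €343,200 = €516,864.00.
After interest of €52,305.00, pre-tax earnings = €464,559.00.
Degree of combined leverage = contribution ÷ (EBIT − I) = €860,064.00 ÷ €464,559.00 = 1.8514.
%ΔEPS = DCL × %ΔSales = 1.8514 × +9.0% = +16.7%.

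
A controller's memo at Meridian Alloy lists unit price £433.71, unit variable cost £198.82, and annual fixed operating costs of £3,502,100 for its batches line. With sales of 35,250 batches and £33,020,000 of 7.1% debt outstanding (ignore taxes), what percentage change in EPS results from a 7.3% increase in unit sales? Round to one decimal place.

+24.8%

Contribution at this volume is 35,250 × £234.89 = £8,279,872.50.
EBIT = £8,279,872.50 − £3,502,100 = £4,777,772.50.
After interest of £2,344,420.00, pre-tax earnings = £2,433,352.50.
Degree of combined leverage = contribution ÷ (EBIT − I) = £8,279,872.50 ÷ £2,433,352.50 = 3.4027.
EPS therefore changes by 3.4027 × (+7.3%) = +24.8%.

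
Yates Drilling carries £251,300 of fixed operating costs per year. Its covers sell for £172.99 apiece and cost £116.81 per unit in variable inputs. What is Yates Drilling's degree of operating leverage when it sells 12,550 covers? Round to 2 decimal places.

At 12,550 units, contribution = 12,550 × £56.18 = £705,059.00.
EBIT = £705,059.00 − £251,300 = £453,759.00.
So DOL = total CM / EBIT = £705,059.00 / £453,759.00 = 1.5538.

1.55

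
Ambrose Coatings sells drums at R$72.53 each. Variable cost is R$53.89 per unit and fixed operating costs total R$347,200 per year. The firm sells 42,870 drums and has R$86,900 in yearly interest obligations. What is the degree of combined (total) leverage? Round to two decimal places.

2.19

At 42,870 units, contribution = 42,870 × R$18.64 = R$799,096.80.
Operating income = contribution − fixed costs = R$799,096.80 − R$347,200 = R$451,896.80. Interest = R$86,900.00.
DOL = R$799,096.80 ÷ R$451,896.80 = 1.7683; DFL = R$451,896.80 ÷ R$364,996.80 = 1.2381.
DCL = DOL × DFL = 1.7683 × 1.2381 = 2.1893.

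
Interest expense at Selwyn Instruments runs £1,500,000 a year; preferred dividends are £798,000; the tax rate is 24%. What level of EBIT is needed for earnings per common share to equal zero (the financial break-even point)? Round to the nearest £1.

Grossing the preferred dividend up to pre-tax terms: £798,000 / (1 − 0.24) = £1,050,000.00.
Financial break-even EBIT = interest + D_p ÷ (1 − t) = £1,500,000 + £1,050,000.00 = £2,550,000.00.

£2,550,000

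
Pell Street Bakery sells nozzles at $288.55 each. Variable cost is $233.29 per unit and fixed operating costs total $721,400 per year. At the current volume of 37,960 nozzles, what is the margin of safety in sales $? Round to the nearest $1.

Unit CM = price − variable cost = $288.55 − $233.29 = $55.26. Break-even units = $721,400 ÷ $55.26 = 13,054.65; break-even revenue = 13,054.65 × $288.55 = $3,766,919.47.
Current sales = 37,960 × $288.55 = $10,953,358.00.
Margin of safety = $10,953,358.00 − $3,766,919.47 = $7,186,439.

$7,186,439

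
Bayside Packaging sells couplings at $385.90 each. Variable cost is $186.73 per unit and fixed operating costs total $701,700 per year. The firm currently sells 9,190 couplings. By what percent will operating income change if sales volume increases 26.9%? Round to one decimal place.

At 9,190 units, contribution = 9,190 × $199.17 = $1,830,372.30.
Subtracting fixed costs: EBIT = $1,830,372.30 − $701,700 = $1,128,672.30.
So DOL = total CM / EBIT = $1,830,372.30 / $1,128,672.30 = 1.6217.
%ΔEBIT = DOL × %ΔSales = 1.6217 × +26.9% = +43.6%.

+43.6%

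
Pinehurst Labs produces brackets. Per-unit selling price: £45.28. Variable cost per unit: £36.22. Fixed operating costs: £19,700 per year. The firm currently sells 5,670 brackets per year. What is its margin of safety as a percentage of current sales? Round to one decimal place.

61.7%

Each unit contributes £45.28 − £36.22 = £9.06. Break-even units = £19,700 ÷ £9.06 = 2,174.39; break-even revenue = 2,174.39 × £45.28 = £98,456.51.
Actual sales revenue = 5,670 × £45.28 = £256,737.60.
Margin of safety = (£256,737.60 − £98,456.51) ÷ £256,737.60 = 61.7%.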